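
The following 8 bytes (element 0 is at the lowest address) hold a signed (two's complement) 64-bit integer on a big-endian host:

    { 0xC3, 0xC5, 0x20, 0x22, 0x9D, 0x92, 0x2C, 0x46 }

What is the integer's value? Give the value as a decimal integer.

In big-endian order the high byte comes first in memory.
The bytes are already most-significant first: 0xC3C520229D922C46.
Top bit is set, so as a signed 64-bit value this is 0xC3C520229D922C46 − 2^64 = -4340027332857025466.

-4340027332857025466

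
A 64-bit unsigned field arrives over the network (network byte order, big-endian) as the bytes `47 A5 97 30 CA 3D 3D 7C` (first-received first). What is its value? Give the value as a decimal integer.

5162698783657377148

Big-endian: lowest address holds the most-significant byte.
The bytes are already most-significant first: 0x47A59730CA3D3D7C.
0x47A59730CA3D3D7C = 5162698783657377148.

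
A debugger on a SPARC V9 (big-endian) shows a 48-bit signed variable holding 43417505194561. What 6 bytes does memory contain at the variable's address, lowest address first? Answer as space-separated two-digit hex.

43417505194561 in hexadecimal, padded to 48 bits, is 0x277CECF96241.
Split into bytes (most-significant first): 27 7C EC F9 62 41.
In big-endian order the high byte comes first in memory.
So the memory order matches the most-significant-first order: 27 7C EC F9 62 41.

27 7C EC F9 62 41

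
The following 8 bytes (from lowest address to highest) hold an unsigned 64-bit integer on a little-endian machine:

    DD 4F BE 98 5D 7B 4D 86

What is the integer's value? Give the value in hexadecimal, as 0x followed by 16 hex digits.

Little-endian stores the least-significant byte at the lowest address.
Reassemble most-significant byte first: 86 4D 7B 5D 98 BE 4F DD → 0x864D7B5D98BE4FDD.

0x864D7B5D98BE4FDD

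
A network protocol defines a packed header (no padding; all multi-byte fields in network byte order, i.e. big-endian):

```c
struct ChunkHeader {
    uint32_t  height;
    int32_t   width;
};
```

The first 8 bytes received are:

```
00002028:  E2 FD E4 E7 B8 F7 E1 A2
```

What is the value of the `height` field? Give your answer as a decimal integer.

`height` is the first field, at byte offset 0, occupying 4 bytes.
Bytes at offsets 0..3: E2 FD E4 E7.
Big-endian: lowest address holds the most-significant byte.
The bytes are already most-significant first: 0xE2FDE4E7.
0xE2FDE4E7 = 3808290023.

3808290023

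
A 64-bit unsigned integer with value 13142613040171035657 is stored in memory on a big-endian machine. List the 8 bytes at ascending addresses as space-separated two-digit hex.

B6 63 F0 ED 6F CF AC 09

13142613040171035657 in hexadecimal, padded to 64 bits, is 0xB663F0ED6FCFAC09.
Split into bytes (most-significant first): B6 63 F0 ED 6F CF AC 09.
In big-endian order the high byte comes first in memory.
So the memory order matches the most-significant-first order: B6 63 F0 ED 6F CF AC 09.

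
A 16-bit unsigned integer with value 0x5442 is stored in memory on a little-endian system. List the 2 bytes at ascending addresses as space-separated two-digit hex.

Split into bytes (most-significant first): 54 42.
Little-endian stores the least-significant byte at the lowest address.
So at ascending addresses the bytes are 42 54.

42 54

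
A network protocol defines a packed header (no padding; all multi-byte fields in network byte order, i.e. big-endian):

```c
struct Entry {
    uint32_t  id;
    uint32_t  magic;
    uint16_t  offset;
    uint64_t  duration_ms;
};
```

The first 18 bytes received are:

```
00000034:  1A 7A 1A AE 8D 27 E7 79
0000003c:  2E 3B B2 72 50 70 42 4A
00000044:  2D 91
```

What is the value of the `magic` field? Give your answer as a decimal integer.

2368202617

`magic` follows `id` (4 bytes), so it starts at byte offset 4 and occupies 4 bytes.
Bytes at offsets 4..7: 8D 27 E7 79.
In big-endian order the high byte comes first in memory.
The bytes are already most-significant first: 0x8D27E779.
0x8D27E779 = 2368202617.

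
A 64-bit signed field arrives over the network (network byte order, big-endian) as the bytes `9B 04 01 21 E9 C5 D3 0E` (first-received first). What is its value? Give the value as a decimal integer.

Big-endian: lowest address holds the most-significant byte.
The bytes are already most-significant first: 0x9B040121E9C5D30E.
Top bit is set, so as a signed 64-bit value this is 0x9B040121E9C5D30E − 2^64 = -7276689852756274418.

-7276689852756274418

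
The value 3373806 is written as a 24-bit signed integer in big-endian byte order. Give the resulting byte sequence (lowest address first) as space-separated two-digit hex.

33 7A EE

3373806 in hexadecimal, padded to 24 bits, is 0x337AEE.
Split into bytes (most-significant first): 33 7A EE.
In big-endian order the high byte comes first in memory.
So the memory order matches the most-significant-first order: 33 7A EE.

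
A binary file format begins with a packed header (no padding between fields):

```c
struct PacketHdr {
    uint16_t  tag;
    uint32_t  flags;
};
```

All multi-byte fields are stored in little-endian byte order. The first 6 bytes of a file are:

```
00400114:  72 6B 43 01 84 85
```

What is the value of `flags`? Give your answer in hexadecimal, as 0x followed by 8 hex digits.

`flags` follows `tag` (2 bytes), so it starts at byte offset 2 and occupies 4 bytes.
Bytes at offsets 2..5: 43 01 84 85.
In little-endian order the low byte comes first in memory.
Reassemble most-significant byte first: 85 84 01 43 → 0x85840143.

0x85840143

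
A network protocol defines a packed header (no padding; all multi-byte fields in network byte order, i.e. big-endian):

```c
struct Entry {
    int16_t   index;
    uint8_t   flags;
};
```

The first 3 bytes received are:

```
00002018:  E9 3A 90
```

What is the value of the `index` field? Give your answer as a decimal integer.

`index` is the first field, at byte offset 0, occupying 2 bytes.
Bytes at offsets 0..1: E9 3A.
Big-endian stores the most-significant byte at the lowest address.
The bytes are already most-significant first: 0xE93A.
Top bit is set, so as a signed 16-bit value this is 0xE93A − 2^16 = -5830.

-5830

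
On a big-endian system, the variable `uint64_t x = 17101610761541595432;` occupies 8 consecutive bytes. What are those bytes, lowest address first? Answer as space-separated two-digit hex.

ED 55 20 61 20 AF 31 28

17101610761541595432 in hexadecimal, padded to 64 bits, is 0xED55206120AF3128.
Split into bytes (most-significant first): ED 55 20 61 20 AF 31 28.
Big-endian stores the most-significant byte at the lowest address.
So the memory order matches the most-significant-first order: ED 55 20 61 20 AF 31 28.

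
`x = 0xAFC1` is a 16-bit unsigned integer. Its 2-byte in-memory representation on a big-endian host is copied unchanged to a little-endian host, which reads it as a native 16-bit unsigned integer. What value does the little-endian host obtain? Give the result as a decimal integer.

Stored big-endian, the bytes at ascending addresses are AF C1.
Read back as little-endian, the first byte is least significant, giving 0xC1AF.
0xC1AF = 49583.

49583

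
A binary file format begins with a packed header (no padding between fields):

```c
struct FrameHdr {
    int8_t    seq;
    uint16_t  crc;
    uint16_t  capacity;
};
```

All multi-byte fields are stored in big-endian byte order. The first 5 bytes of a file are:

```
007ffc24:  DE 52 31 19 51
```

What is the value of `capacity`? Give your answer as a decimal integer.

6481

`capacity` follows `seq` (1 B), `crc` (2 B), so it starts at offset 1 + 2 = 3 and occupies 2 bytes.
Bytes at offsets 3..4: 19 51.
In big-endian order the high byte comes first in memory.
The bytes are already most-significant first: 0x1951.
0x1951 = 6481.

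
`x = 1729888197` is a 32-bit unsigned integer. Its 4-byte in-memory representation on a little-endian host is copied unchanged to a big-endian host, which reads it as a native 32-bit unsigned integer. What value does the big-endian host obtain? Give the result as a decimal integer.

1729888197 in 32-bit hexadecimal is 0x671BFFC5.
Stored little-endian, the bytes at ascending addresses are C5 FF 1B 67.
Read back as big-endian, the last byte is least significant, giving 0xC5FF1B67.
0xC5FF1B67 = 3321830247.

3321830247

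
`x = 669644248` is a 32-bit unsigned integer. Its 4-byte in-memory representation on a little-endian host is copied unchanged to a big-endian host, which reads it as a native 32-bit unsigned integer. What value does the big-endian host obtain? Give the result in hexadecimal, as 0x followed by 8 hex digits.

669644248 in 32-bit hexadecimal is 0x27E9F5D8.
Stored little-endian, the bytes at ascending addresses are D8 F5 E9 27.
Read back as big-endian, the last byte is least significant, giving 0xD8F5E927.

0xD8F5E927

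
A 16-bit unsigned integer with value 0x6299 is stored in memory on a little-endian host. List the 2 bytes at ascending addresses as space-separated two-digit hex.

99 62

Split into bytes (most-significant first): 62 99.
Little-endian: lowest address holds the least-significant byte.
So at ascending addresses the bytes are 99 62.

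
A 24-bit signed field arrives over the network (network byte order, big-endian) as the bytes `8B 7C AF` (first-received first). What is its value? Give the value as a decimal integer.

In big-endian order the high byte comes first in memory.
The bytes are already most-significant first: 0x8B7CAF.
Top bit is set, so as a signed 24-bit value this is 0x8B7CAF − 2^24 = -7635793.

-7635793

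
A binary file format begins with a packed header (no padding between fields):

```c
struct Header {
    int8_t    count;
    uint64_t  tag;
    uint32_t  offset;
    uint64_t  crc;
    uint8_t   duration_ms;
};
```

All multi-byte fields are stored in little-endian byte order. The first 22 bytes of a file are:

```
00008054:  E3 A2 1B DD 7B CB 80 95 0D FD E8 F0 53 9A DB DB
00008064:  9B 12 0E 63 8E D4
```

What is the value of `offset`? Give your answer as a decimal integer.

`offset` follows `count` (1 B), `tag` (8 B), so it starts at offset 1 + 8 = 9 and occupies 4 bytes.
Bytes at offsets 9..12: FD E8 F0 53.
In little-endian order the low byte comes first in memory.
Reassemble most-significant byte first: 53 F0 E8 FD → 0x53F0E8FD.
0x53F0E8FD = 1408297213.

1408297213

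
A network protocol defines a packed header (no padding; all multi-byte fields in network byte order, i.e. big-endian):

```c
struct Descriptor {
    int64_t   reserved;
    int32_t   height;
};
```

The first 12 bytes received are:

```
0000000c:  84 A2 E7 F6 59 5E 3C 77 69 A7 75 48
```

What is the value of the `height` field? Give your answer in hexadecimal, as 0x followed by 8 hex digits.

`height` follows `reserved` (8 bytes), so it starts at byte offset 8 and occupies 4 bytes.
Bytes at offsets 8..11: 69 A7 75 48.
Big-endian stores the most-significant byte at the lowest address.
The bytes are already most-significant first: 0x69A77548.

0x69A77548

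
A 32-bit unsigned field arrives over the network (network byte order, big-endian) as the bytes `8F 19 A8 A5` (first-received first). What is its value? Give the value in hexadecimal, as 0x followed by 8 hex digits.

0x8F19A8A5

Big-endian stores the most-significant byte at the lowest address.
The bytes are already most-significant first: 0x8F19A8A5.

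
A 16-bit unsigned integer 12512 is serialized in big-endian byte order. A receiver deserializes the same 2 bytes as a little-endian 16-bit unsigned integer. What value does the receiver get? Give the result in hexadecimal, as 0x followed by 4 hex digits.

0xE030

12512 in 16-bit hexadecimal is 0x30E0.
Stored big-endian, the bytes at ascending addresses are 30 E0.
Read back as little-endian, the first byte is least significant, giving 0xE030.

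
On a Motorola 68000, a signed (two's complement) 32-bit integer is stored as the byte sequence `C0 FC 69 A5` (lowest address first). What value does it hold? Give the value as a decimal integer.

-1057199707

Big-endian: lowest address holds the most-significant byte.
The bytes are already most-significant first: 0xC0FC69A5.
Top bit is set, so as a signed 32-bit value this is 0xC0FC69A5 − 2^32 = -1057199707.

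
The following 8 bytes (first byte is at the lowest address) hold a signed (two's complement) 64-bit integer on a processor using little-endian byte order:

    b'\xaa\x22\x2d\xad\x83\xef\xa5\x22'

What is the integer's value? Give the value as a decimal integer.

Little-endian: lowest address holds the least-significant byte.
Reassemble most-significant byte first: 22 A5 EF 83 AD 2D 22 AA → 0x22A5EF83AD2D22AA.
0x22A5EF83AD2D22AA = 2496664917271978666.

2496664917271978666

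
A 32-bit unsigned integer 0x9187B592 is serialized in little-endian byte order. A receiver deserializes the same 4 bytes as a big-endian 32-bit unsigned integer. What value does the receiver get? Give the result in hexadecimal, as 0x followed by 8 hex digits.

Stored little-endian, the bytes at ascending addresses are 92 B5 87 91.
Read back as big-endian, the last byte is least significant, giving 0x92B58791.

0x92B58791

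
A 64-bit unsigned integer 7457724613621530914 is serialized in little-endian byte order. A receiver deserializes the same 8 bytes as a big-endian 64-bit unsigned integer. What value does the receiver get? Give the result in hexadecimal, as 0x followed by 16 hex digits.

0x224199FB05297F67

7457724613621530914 in 64-bit hexadecimal is 0x677F2905FB994122.
Stored little-endian, the bytes at ascending addresses are 22 41 99 FB 05 29 7F 67.
Read back as big-endian, the last byte is least significant, giving 0x224199FB05297F67.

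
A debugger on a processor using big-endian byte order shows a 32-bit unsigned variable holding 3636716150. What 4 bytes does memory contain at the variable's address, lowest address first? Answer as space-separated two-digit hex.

3636716150 in hexadecimal, padded to 32 bits, is 0xD8C3E276.
Split into bytes (most-significant first): D8 C3 E2 76.
Big-endian: lowest address holds the most-significant byte.
So the memory order matches the most-significant-first order: D8 C3 E2 76.

D8 C3 E2 76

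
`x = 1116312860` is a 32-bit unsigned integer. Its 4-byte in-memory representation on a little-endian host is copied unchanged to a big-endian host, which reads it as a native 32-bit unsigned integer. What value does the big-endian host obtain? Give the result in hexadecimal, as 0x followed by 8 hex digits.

1116312860 in 32-bit hexadecimal is 0x4289951C.
Stored little-endian, the bytes at ascending addresses are 1C 95 89 42.
Read back as big-endian, the last byte is least significant, giving 0x1C958942.

0x1C958942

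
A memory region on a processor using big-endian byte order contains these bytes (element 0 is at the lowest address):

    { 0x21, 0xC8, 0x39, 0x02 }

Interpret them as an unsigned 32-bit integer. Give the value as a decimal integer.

Big-endian: lowest address holds the most-significant byte.
The bytes are already most-significant first: 0x21C83902.
0x21C83902 = 566769922.

566769922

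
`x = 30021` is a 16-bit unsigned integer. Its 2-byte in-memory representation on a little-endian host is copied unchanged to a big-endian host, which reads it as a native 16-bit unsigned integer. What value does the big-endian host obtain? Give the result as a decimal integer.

17781

30021 in 16-bit hexadecimal is 0x7545.
Stored little-endian, the bytes at ascending addresses are 45 75.
Read back as big-endian, the last byte is least significant, giving 0x4575.
0x4575 = 17781.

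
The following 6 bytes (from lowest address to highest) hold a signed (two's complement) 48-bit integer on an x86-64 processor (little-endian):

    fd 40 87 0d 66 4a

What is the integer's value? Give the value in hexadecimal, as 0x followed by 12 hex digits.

0x4A660D8740FD

Little-endian stores the least-significant byte at the lowest address.
Reassemble most-significant byte first: 4A 66 0D 87 40 FD → 0x4A660D8740FD.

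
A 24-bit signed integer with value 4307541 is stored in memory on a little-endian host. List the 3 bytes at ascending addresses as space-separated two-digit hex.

4307541 in hexadecimal, padded to 24 bits, is 0x41BA55.
Split into bytes (most-significant first): 41 BA 55.
Little-endian stores the least-significant byte at the lowest address.
So at ascending addresses the bytes are 55 BA 41.

55 BA 41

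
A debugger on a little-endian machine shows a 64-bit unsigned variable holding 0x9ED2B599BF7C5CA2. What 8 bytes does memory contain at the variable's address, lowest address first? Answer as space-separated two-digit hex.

Split into bytes (most-significant first): 9E D2 B5 99 BF 7C 5C A2.
Little-endian: lowest address holds the least-significant byte.
So at ascending addresses the bytes are A2 5C 7C BF 99 B5 D2 9E.

A2 5C 7C BF 99 B5 D2 9E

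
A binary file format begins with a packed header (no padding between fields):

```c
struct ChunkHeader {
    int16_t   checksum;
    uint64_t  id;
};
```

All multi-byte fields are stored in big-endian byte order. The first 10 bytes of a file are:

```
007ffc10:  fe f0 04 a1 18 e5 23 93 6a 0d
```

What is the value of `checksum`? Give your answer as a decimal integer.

`checksum` is the first field, at byte offset 0, occupying 2 bytes.
Bytes at offsets 0..1: FE F0.
In big-endian order the high byte comes first in memory.
The bytes are already most-significant first: 0xFEF0.
Top bit is set, so as a signed 16-bit value this is 0xFEF0 − 2^16 = -272.

-272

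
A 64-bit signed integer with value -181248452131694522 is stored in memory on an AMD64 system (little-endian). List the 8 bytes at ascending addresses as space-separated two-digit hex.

Two's complement of -181248452131694522 in 64 bits: 181248452131694522 = 0x0283EC81C56627BA; invert → 0xFD7C137E3A99D845; add 1 → 0xFD7C137E3A99D846.
Split into bytes (most-significant first): FD 7C 13 7E 3A 99 D8 46.
Little-endian stores the least-significant byte at the lowest address.
So at ascending addresses the bytes are 46 D8 99 3A 7E 13 7C FD.

46 D8 99 3A 7E 13 7C FD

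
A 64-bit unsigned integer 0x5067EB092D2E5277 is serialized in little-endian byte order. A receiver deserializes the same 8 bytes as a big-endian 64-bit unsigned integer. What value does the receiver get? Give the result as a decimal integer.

8597985409578526544

Stored little-endian, the bytes at ascending addresses are 77 52 2E 2D 09 EB 67 50.
Read back as big-endian, the last byte is least significant, giving 0x77522E2D09EB6750.
0x77522E2D09EB6750 = 8597985409578526544.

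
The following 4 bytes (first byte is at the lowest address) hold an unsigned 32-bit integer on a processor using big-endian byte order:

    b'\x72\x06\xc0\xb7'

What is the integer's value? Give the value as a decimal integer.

1913045175

Big-endian: lowest address holds the most-significant byte.
The bytes are already most-significant first: 0x7206C0B7.
0x7206C0B7 = 1913045175.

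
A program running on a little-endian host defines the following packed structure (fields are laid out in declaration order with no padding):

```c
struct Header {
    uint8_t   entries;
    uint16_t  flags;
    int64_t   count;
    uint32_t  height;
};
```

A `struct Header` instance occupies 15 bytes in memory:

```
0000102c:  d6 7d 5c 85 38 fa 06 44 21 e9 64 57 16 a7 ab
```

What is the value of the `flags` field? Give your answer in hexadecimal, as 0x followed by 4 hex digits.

`flags` follows `entries` (1 byte), so it starts at byte offset 1 and occupies 2 bytes.
Bytes at offsets 1..2: 7D 5C.
In little-endian order the low byte comes first in memory.
Reassemble most-significant byte first: 5C 7D → 0x5C7D.

0x5C7D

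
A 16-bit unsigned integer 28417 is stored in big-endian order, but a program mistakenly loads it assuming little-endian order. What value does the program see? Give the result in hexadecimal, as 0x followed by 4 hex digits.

28417 in 16-bit hexadecimal is 0x6F01.
Stored big-endian, the bytes at ascending addresses are 6F 01.
Read back as little-endian, the first byte is least significant, giving 0x016F.

0x016F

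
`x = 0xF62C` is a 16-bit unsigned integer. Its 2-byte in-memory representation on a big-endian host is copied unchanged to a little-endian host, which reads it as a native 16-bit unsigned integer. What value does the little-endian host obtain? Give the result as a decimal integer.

11510

Stored big-endian, the bytes at ascending addresses are F6 2C.
Read back as little-endian, the first byte is least significant, giving 0x2CF6.
0x2CF6 = 11510.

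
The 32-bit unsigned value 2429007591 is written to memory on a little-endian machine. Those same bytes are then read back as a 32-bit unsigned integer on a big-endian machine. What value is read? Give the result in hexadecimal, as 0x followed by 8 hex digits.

2429007591 in 32-bit hexadecimal is 0x90C7B6E7.
Stored little-endian, the bytes at ascending addresses are E7 B6 C7 90.
Read back as big-endian, the last byte is least significant, giving 0xE7B6C790.

0xE7B6C790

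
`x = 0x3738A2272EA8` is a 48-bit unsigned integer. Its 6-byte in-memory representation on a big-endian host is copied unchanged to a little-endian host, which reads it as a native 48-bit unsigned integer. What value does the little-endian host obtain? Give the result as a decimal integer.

Stored big-endian, the bytes at ascending addresses are 37 38 A2 27 2E A8.
Read back as little-endian, the first byte is least significant, giving 0xA82E27A23837.
0xA82E27A23837 = 184916186904631.

184916186904631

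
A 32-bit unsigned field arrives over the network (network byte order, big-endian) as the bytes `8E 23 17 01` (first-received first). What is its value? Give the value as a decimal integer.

2384664321

In big-endian order the high byte comes first in memory.
The bytes are already most-significant first: 0x8E231701.
0x8E231701 = 2384664321.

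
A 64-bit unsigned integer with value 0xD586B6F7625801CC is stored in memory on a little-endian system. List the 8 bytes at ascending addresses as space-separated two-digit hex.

Split into bytes (most-significant first): D5 86 B6 F7 62 58 01 CC.
In little-endian order the low byte comes first in memory.
So at ascending addresses the bytes are CC 01 58 62 F7 B6 86 D5.

CC 01 58 62 F7 B6 86 D5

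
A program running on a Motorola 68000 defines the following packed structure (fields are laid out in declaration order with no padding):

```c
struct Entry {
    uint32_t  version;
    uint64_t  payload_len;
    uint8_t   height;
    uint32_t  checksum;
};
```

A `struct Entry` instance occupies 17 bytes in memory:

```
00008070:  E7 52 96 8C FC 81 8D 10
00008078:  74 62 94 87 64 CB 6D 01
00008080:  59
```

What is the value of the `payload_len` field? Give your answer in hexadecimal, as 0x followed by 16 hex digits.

0xFC818D1074629487

`payload_len` follows `version` (4 bytes), so it starts at byte offset 4 and occupies 8 bytes.
Bytes at offsets 4..11: FC 81 8D 10 74 62 94 87.
In big-endian order the high byte comes first in memory.
The bytes are already most-significant first: 0xFC818D1074629487.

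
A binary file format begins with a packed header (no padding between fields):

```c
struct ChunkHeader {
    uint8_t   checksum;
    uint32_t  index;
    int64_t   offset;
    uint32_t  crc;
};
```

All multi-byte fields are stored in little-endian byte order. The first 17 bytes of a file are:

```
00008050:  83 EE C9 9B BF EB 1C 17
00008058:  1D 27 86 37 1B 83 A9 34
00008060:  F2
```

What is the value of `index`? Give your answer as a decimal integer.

3214658030

`index` follows `checksum` (1 byte), so it starts at byte offset 1 and occupies 4 bytes.
Bytes at offsets 1..4: EE C9 9B BF.
In little-endian order the low byte comes first in memory.
Reassemble most-significant byte first: BF 9B C9 EE → 0xBF9BC9EE.
0xBF9BC9EE = 3214658030.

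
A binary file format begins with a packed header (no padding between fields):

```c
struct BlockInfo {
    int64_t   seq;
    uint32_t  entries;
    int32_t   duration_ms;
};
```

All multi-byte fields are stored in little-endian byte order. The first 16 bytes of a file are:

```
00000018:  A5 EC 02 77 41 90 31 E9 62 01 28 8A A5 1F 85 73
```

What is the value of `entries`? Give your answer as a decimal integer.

`entries` follows `seq` (8 bytes), so it starts at byte offset 8 and occupies 4 bytes.
Bytes at offsets 8..11: 62 01 28 8A.
In little-endian order the low byte comes first in memory.
Reassemble most-significant byte first: 8A 28 01 62 → 0x8A280162.
0x8A280162 = 2317877602.

2317877602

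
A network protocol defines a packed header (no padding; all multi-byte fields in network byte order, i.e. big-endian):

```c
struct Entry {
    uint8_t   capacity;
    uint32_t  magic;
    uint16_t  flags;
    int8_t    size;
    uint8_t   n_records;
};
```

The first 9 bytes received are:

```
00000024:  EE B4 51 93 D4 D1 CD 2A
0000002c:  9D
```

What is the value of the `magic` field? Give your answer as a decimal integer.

3025245140

`magic` follows `capacity` (1 byte), so it starts at byte offset 1 and occupies 4 bytes.
Bytes at offsets 1..4: B4 51 93 D4.
In big-endian order the high byte comes first in memory.
The bytes are already most-significant first: 0xB45193D4.
0xB45193D4 = 3025245140.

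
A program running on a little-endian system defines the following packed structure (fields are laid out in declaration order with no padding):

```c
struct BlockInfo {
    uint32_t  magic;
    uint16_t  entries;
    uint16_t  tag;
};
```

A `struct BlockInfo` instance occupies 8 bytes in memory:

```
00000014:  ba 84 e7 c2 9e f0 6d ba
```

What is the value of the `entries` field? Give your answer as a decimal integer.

`entries` follows `magic` (4 bytes), so it starts at byte offset 4 and occupies 2 bytes.
Bytes at offsets 4..5: 9E F0.
In little-endian order the low byte comes first in memory.
Reassemble most-significant byte first: F0 9E → 0xF09E.
0xF09E = 61598.

61598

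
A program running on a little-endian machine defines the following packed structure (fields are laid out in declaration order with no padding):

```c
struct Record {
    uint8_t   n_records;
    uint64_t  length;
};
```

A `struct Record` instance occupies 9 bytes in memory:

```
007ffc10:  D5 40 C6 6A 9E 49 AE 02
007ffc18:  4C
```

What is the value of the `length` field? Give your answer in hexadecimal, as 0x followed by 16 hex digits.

0x4C02AE499E6AC640

`length` follows `n_records` (1 byte), so it starts at byte offset 1 and occupies 8 bytes.
Bytes at offsets 1..8: 40 C6 6A 9E 49 AE 02 4C.
Little-endian: lowest address holds the least-significant byte.
Reassemble most-significant byte first: 4C 02 AE 49 9E 6A C6 40 → 0x4C02AE499E6AC640.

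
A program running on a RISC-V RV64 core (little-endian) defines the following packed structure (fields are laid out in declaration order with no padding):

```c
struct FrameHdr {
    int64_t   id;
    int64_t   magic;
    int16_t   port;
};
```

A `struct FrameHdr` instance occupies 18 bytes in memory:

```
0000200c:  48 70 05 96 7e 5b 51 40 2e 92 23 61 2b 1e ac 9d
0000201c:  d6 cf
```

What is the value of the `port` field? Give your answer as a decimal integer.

-12330

`port` follows `id` (8 B), `magic` (8 B), so it starts at offset 8 + 8 = 16 and occupies 2 bytes.
Bytes at offsets 16..17: D6 CF.
In little-endian order the low byte comes first in memory.
Reassemble most-significant byte first: CF D6 → 0xCFD6.
Top bit is set, so as a signed 16-bit value this is 0xCFD6 − 2^16 = -12330.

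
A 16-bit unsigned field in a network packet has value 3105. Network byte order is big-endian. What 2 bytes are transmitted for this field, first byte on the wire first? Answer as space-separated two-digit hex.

0C 21

3105 in hexadecimal, padded to 16 bits, is 0x0C21.
Split into bytes (most-significant first): 0C 21.
Big-endian stores the most-significant byte at the lowest address.
So the memory order matches the most-significant-first order: 0C 21.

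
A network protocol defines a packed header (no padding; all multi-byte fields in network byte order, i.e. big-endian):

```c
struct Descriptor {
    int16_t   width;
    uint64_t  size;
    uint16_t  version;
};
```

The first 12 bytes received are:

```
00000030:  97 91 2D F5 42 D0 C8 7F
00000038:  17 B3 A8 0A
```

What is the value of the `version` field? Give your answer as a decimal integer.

43018

`version` follows `width` (2 B), `size` (8 B), so it starts at offset 2 + 8 = 10 and occupies 2 bytes.
Bytes at offsets 10..11: A8 0A.
In big-endian order the high byte comes first in memory.
The bytes are already most-significant first: 0xA80A.
0xA80A = 43018.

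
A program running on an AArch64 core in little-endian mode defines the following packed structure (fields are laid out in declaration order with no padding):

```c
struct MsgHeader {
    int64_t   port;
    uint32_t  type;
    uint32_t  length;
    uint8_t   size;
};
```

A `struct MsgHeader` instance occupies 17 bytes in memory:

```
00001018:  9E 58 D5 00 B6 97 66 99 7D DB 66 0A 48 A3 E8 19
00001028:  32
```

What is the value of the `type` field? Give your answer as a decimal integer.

`type` follows `port` (8 bytes), so it starts at byte offset 8 and occupies 4 bytes.
Bytes at offsets 8..11: 7D DB 66 0A.
Little-endian: lowest address holds the least-significant byte.
Reassemble most-significant byte first: 0A 66 DB 7D → 0x0A66DB7D.
0x0A66DB7D = 174513021.

174513021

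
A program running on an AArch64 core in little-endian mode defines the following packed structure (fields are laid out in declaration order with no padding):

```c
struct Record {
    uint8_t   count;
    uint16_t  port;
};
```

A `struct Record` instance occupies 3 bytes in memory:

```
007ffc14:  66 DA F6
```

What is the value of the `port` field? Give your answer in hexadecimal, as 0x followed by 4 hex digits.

`port` follows `count` (1 byte), so it starts at byte offset 1 and occupies 2 bytes.
Bytes at offsets 1..2: DA F6.
In little-endian order the low byte comes first in memory.
Reassemble most-significant byte first: F6 DA → 0xF6DA.

0xF6DA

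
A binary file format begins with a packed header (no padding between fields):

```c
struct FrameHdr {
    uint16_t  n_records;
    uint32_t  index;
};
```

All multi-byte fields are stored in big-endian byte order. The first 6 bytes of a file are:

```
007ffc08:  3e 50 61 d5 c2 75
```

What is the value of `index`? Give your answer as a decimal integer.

`index` follows `n_records` (2 bytes), so it starts at byte offset 2 and occupies 4 bytes.
Bytes at offsets 2..5: 61 D5 C2 75.
Big-endian: lowest address holds the most-significant byte.
The bytes are already most-significant first: 0x61D5C275.
0x61D5C275 = 1641398901.

1641398901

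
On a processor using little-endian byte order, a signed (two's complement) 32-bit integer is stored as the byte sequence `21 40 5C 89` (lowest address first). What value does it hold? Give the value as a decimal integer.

Little-endian: lowest address holds the least-significant byte.
Reassemble most-significant byte first: 89 5C 40 21 → 0x895C4021.
Top bit is set, so as a signed 32-bit value this is 0x895C4021 − 2^32 = -1990442975.

-1990442975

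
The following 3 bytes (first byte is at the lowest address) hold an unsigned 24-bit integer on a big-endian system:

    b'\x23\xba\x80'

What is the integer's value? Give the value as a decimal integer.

In big-endian order the high byte comes first in memory.
The bytes are already most-significant first: 0x23BA80.
0x23BA80 = 2341504.

2341504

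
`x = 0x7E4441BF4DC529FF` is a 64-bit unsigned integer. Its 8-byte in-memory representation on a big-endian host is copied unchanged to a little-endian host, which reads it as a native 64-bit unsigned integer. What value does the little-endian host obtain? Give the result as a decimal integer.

18386443891428639870

Stored big-endian, the bytes at ascending addresses are 7E 44 41 BF 4D C5 29 FF.
Read back as little-endian, the first byte is least significant, giving 0xFF29C54DBF41447E.
0xFF29C54DBF41447E = 18386443891428639870.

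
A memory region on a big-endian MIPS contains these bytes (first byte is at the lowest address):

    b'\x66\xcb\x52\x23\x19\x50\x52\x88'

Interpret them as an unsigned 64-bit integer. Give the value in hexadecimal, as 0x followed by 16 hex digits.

0x66CB522319505288

Big-endian stores the most-significant byte at the lowest address.
The bytes are already most-significant first: 0x66CB522319505288.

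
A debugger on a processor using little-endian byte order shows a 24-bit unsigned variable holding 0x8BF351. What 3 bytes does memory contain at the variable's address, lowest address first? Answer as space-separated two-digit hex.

51 F3 8B

Split into bytes (most-significant first): 8B F3 51.
Little-endian stores the least-significant byte at the lowest address.
So at ascending addresses the bytes are 51 F3 8B.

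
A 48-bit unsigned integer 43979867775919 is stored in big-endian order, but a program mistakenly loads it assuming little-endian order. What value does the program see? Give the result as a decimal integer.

192841445605159

43979867775919 in 48-bit hexadecimal is 0x27FFDC6563AF.
Stored big-endian, the bytes at ascending addresses are 27 FF DC 65 63 AF.
Read back as little-endian, the first byte is least significant, giving 0xAF6365DCFF27.
0xAF6365DCFF27 = 192841445605159.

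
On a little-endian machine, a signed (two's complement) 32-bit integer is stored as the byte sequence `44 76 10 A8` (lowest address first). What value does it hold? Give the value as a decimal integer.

-1475316156

Little-endian: lowest address holds the least-significant byte.
Reassemble most-significant byte first: A8 10 76 44 → 0xA8107644.
Top bit is set, so as a signed 32-bit value this is 0xA8107644 − 2^32 = -1475316156.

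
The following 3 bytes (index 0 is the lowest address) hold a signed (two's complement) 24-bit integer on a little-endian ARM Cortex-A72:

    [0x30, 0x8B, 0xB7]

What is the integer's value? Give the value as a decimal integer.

-4748496

Little-endian: lowest address holds the least-significant byte.
Reassemble most-significant byte first: B7 8B 30 → 0xB78B30.
Top bit is set, so as a signed 24-bit value this is 0xB78B30 − 2^24 = -4748496.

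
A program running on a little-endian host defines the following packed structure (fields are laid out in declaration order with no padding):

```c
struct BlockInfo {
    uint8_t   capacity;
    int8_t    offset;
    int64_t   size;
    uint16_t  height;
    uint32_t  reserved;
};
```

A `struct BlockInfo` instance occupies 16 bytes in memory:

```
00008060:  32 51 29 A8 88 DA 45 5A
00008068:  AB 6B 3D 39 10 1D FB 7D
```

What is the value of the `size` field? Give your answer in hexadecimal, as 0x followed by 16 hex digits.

0x6BAB5A45DA88A829

`size` follows `capacity` (1 B), `offset` (1 B), so it starts at offset 1 + 1 = 2 and occupies 8 bytes.
Bytes at offsets 2..9: 29 A8 88 DA 45 5A AB 6B.
Little-endian stores the least-significant byte at the lowest address.
Reassemble most-significant byte first: 6B AB 5A 45 DA 88 A8 29 → 0x6BAB5A45DA88A829.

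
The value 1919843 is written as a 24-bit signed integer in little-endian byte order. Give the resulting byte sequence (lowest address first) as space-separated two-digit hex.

63 4B 1D

1919843 in hexadecimal, padded to 24 bits, is 0x1D4B63.
Split into bytes (most-significant first): 1D 4B 63.
In little-endian order the low byte comes first in memory.
So at ascending addresses the bytes are 63 4B 1D.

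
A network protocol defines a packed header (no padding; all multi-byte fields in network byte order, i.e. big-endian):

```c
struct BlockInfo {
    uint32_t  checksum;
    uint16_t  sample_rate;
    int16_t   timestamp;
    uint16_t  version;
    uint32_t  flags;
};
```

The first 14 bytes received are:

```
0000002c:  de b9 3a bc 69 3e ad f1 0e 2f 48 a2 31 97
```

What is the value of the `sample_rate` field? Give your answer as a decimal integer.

`sample_rate` follows `checksum` (4 bytes), so it starts at byte offset 4 and occupies 2 bytes.
Bytes at offsets 4..5: 69 3E.
In big-endian order the high byte comes first in memory.
The bytes are already most-significant first: 0x693E.
0x693E = 26942.

26942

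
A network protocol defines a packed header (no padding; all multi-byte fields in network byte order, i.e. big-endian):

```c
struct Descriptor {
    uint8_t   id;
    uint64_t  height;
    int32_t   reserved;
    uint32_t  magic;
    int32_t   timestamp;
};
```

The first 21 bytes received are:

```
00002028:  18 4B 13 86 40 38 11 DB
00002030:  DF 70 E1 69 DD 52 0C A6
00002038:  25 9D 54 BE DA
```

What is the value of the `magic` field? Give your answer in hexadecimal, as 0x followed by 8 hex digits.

`magic` follows `id` (1 B), `height` (8 B), `reserved` (4 B), so it starts at offset 1 + 8 + 4 = 13 and occupies 4 bytes.
Bytes at offsets 13..16: 52 0C A6 25.
Big-endian stores the most-significant byte at the lowest address.
The bytes are already most-significant first: 0x520CA625.

0x520CA625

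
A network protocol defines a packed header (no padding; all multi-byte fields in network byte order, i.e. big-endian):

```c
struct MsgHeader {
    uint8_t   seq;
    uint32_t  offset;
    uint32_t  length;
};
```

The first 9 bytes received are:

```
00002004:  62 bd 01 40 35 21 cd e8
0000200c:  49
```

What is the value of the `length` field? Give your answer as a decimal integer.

567142473

`length` follows `seq` (1 B), `offset` (4 B), so it starts at offset 1 + 4 = 5 and occupies 4 bytes.
Bytes at offsets 5..8: 21 CD E8 49.
Big-endian: lowest address holds the most-significant byte.
The bytes are already most-significant first: 0x21CDE849.
0x21CDE849 = 567142473.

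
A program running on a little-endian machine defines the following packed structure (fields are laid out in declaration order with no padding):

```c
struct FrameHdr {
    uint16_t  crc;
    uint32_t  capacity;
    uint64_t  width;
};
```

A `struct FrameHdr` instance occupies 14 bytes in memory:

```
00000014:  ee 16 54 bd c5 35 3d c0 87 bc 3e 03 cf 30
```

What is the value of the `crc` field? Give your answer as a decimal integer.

`crc` is the first field, at byte offset 0, occupying 2 bytes.
Bytes at offsets 0..1: EE 16.
Little-endian stores the least-significant byte at the lowest address.
Reassemble most-significant byte first: 16 EE → 0x16EE.
0x16EE = 5870.

5870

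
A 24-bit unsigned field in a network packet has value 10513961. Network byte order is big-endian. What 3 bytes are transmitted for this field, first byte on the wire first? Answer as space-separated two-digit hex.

A0 6E 29

10513961 in hexadecimal, padded to 24 bits, is 0xA06E29.
Split into bytes (most-significant first): A0 6E 29.
Big-endian: lowest address holds the most-significant byte.
So the memory order matches the most-significant-first order: A0 6E 29.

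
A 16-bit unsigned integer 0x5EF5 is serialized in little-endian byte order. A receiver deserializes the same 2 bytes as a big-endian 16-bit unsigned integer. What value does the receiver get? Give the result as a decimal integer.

Stored little-endian, the bytes at ascending addresses are F5 5E.
Read back as big-endian, the last byte is least significant, giving 0xF55E.
0xF55E = 62814.

62814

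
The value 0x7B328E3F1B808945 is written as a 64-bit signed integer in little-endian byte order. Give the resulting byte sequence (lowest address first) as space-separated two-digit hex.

Split into bytes (most-significant first): 7B 32 8E 3F 1B 80 89 45.
Little-endian stores the least-significant byte at the lowest address.
So at ascending addresses the bytes are 45 89 80 1B 3F 8E 32 7B.

45 89 80 1B 3F 8E 32 7B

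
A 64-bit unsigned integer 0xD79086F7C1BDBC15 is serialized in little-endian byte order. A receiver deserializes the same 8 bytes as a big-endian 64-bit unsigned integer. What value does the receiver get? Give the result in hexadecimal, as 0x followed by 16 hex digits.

0x15BCBDC1F78690D7

Stored little-endian, the bytes at ascending addresses are 15 BC BD C1 F7 86 90 D7.
Read back as big-endian, the last byte is least significant, giving 0x15BCBDC1F78690D7.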